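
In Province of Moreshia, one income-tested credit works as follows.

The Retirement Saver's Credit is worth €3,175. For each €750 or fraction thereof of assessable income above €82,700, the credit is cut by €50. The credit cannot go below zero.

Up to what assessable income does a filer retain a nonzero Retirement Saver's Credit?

€129,950

After 63 increments the reduction is 63 × €50 = €3,150, leaving €25; one more increment wipes it out. Increment 63 ends at excess 63 × €750 = €47,250, so the highest qualifying income is €82,700 + €47,250 = €129,950.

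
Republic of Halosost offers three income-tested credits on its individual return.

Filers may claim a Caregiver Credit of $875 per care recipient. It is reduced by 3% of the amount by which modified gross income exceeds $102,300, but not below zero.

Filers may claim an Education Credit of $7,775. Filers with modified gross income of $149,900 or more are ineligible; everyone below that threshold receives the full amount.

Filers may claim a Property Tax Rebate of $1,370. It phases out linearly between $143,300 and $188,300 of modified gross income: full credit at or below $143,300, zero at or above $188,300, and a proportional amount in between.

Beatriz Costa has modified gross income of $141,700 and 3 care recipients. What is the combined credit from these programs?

$10,588

Caregiver Credit: base = 3 × $875 = $2,625. 3% of the $39,400 excess over $102,300 is $1,182; credit = $2,625 − $1,182 = $1,443.
Education Credit: $141,700 is below the $149,900 cutoff, so the full $7,775 applies.
Property Tax Rebate: $141,700 is at or below the $143,300 threshold, so the full $1,370 applies.
Total: $1,443 + $7,775 + $1,370 = $10,588.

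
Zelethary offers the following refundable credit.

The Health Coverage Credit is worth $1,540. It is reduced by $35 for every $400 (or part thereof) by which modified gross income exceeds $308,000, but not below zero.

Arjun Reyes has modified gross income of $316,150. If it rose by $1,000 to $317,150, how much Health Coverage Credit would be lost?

$70

At $316,150 — income exceeds $308,000 by $8,150, which is 21 full-or-partial $400 increments; reduction = 21 × $35 = $735, leaving $805.
At $317,150 — income exceeds $308,000 by $9,150, which is 23 full-or-partial $400 increments; reduction = 23 × $35 = $805, leaving $735.
Lost: $805 − $735 = $70.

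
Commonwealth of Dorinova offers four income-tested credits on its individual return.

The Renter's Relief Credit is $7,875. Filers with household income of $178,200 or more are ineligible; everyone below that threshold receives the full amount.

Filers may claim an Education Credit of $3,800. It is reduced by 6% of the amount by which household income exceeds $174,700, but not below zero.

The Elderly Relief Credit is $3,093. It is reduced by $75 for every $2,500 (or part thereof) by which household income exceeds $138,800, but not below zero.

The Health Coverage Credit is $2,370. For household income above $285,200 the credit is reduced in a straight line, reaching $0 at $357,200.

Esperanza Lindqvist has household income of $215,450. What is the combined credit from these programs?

Renter's Relief Credit: $215,450 meets or exceeds the $178,200 cutoff, so the credit is $0.
Education Credit: 6% of the $40,750 excess over $174,700 is $2,445; credit = $3,800 − $2,445 = $1,355.
Elderly Relief Credit: income exceeds $138,800 by $76,650, which is 31 full-or-partial $2,500 increments; reduction = 31 × $75 = $2,325, leaving $768.
Health Coverage Credit: $215,450 is at or below the $285,200 threshold, so the full $2,370 applies.
Total: $0 + $1,355 + $768 + $2,370 = $4,493.

$4,493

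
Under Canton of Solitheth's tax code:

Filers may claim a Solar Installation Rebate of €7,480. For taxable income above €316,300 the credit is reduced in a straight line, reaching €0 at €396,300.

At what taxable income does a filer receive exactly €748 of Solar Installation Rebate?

€748 is 748/7,480 of the full €7,480, so 6,732/7,480 of the €80,000 range has been used: income = €316,300 + €80,000 × 6,732/7,480 = €388,300.

€388,300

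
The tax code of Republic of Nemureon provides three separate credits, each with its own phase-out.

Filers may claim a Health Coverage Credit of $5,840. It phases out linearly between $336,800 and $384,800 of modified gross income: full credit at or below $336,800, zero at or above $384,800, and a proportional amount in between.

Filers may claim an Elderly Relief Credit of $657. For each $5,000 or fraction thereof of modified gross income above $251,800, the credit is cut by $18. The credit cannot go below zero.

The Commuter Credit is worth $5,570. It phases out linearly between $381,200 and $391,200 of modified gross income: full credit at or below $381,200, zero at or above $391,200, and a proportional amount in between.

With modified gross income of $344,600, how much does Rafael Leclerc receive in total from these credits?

Health Coverage Credit: $344,600 is $7,800 into a $48,000 phase-out range, leaving 40,200/48,000 of the credit: $5,840 × 40,200/48,000 = $4,891.
Elderly Relief Credit: income exceeds $251,800 by $92,800, which is 19 full-or-partial $5,000 increments; reduction = 19 × $18 = $342, leaving $315.
Commuter Credit: $344,600 is at or below the $381,200 threshold, so the full $5,570 applies.
Total: $4,891 + $315 + $5,570 = $10,776.

$10,776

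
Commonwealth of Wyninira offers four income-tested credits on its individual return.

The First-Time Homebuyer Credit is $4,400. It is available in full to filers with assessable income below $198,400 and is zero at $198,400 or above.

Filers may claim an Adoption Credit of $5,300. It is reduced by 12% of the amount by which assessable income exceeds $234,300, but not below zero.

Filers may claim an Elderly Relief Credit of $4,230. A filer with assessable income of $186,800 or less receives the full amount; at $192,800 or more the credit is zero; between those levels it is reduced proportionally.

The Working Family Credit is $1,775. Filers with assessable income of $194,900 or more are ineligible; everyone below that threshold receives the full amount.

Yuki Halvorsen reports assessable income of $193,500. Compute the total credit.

First-Time Homebuyer Credit: $193,500 is below the $198,400 cutoff, so the full $4,400 applies.
Adoption Credit: $193,500 is at or below the $234,300 threshold, so the full $5,300 applies.
Elderly Relief Credit: $193,500 is at or above $192,800, so the credit is $0.
Working Family Credit: $193,500 is below the $194,900 cutoff, so the full $1,775 applies.
Total: $4,400 + $5,300 + $0 + $1,775 = $11,475.

$11,475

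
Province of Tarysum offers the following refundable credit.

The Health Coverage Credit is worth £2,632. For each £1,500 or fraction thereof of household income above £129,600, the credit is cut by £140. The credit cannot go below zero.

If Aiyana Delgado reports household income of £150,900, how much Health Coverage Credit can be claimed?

Health Coverage Credit: income exceeds £129,600 by £21,300, which is 15 full-or-partial £1,500 increments; reduction = 15 × £140 = £2,100, leaving £532.

£532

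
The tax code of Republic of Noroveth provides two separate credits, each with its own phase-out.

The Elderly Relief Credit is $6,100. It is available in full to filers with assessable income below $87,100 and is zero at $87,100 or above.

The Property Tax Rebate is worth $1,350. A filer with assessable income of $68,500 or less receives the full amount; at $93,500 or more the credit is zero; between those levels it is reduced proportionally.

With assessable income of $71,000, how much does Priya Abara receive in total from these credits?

Elderly Relief Credit: $71,000 is below the $87,100 cutoff, so the full $6,100 applies.
Property Tax Rebate: $71,000 is $2,500 into a $25,000 phase-out range, leaving 22,500/25,000 of the credit: $1,350 × 22,500/25,000 = $1,215.
Total: $6,100 + $1,215 = $7,315.

$7,315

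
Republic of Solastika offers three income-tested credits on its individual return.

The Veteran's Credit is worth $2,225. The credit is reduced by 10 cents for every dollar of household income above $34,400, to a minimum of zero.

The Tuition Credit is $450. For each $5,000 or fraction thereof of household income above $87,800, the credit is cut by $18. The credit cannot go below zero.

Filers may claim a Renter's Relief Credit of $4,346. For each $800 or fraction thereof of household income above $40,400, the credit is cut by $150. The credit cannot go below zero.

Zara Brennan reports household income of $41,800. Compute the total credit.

Veteran's Credit: 10% of the $7,400 excess over $34,400 is $740; credit = $2,225 − $740 = $1,485.
Tuition Credit: $41,800 is at or below the $87,800 threshold, so the full $450 applies.
Renter's Relief Credit: income exceeds $40,400 by $1,400, which is 2 full-or-partial $800 increments; reduction = 2 × $150 = $300, leaving $4,046.
Total: $1,485 + $450 + $4,046 = $5,981.

$5,981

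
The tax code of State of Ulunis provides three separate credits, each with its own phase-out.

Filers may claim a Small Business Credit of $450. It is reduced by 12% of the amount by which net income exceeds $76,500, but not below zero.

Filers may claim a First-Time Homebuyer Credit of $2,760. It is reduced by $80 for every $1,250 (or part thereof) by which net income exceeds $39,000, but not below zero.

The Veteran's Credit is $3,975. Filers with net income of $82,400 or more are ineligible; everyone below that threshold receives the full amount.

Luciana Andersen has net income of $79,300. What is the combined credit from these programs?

Small Business Credit: 12% of the $2,800 excess over $76,500 is $336; credit = $450 − $336 = $114.
First-Time Homebuyer Credit: income exceeds $39,000 by $40,300, which is 33 full-or-partial $1,250 increments; reduction = 33 × $80 = $2,640, leaving $120.
Veteran's Credit: $79,300 is below the $82,400 cutoff, so the full $3,975 applies.
Total: $114 + $120 + $3,975 = $4,209.

$4,209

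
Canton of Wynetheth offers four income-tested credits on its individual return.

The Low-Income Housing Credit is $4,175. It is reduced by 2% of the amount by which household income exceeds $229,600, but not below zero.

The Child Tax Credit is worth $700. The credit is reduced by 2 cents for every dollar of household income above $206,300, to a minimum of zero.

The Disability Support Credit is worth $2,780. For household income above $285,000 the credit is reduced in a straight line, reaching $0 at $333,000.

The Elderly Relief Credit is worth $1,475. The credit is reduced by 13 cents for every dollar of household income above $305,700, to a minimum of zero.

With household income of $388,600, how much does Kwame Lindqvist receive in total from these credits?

Low-Income Housing Credit: 2% of the $159,000 excess over $229,600 is $3,180; credit = $4,175 − $3,180 = $995.
Child Tax Credit: 2% of the $182,300 excess over $206,300 is $3,646 ≥ base, so the credit is $0.
Disability Support Credit: $388,600 is at or above $333,000, so the credit is $0.
Elderly Relief Credit: 13% of the $82,900 excess over $305,700 is $10,777 ≥ base, so the credit is $0.
Total: $995 + $0 + $0 + $0 = $995.

$995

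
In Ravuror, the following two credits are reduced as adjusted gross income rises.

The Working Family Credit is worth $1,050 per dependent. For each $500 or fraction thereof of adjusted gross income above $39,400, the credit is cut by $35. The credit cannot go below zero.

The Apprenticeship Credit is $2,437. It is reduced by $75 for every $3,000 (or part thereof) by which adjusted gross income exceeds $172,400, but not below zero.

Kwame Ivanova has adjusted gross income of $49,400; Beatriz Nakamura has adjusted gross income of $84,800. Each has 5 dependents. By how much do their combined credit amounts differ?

$2,485

Kwame ($49,400): Working Family Credit: base = 5 × $1,050 = $5,250. income exceeds $39,400 by $10,000, which is 20 full-or-partial $500 increments; reduction = 20 × $35 = $700, leaving $4,550. Apprenticeship Credit: $49,400 is at or below the $172,400 threshold, so the full $2,437 applies. total $4,550 + $2,437 = $6,987
Beatriz ($84,800): Working Family Credit: base = 5 × $1,050 = $5,250. income exceeds $39,400 by $45,400, which is 91 full-or-partial $500 increments; reduction = 91 × $35 = $3,185, leaving $2,065. Apprenticeship Credit: $84,800 is at or below the $172,400 threshold, so the full $2,437 applies. total $2,065 + $2,437 = $4,502
Difference: |$6,987 − $4,502| = $2,485.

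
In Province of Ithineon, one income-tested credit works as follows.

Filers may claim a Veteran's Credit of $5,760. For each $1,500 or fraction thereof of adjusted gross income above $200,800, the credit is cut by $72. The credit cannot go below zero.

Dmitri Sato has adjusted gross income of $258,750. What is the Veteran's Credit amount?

Veteran's Credit: income exceeds $200,800 by $57,950, which is 39 full-or-partial $1,500 increments; reduction = 39 × $72 = $2,808, leaving $2,952.

$2,952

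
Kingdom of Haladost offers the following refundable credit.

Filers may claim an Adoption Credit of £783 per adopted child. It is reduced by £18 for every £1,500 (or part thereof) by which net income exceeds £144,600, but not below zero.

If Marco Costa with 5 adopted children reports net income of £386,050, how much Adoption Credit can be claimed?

£1,017

Adoption Credit: base = 5 × £783 = £3,915. income exceeds £144,600 by £241,450, which is 161 full-or-partial £1,500 increments; reduction = 161 × £18 = £2,898, leaving £1,017.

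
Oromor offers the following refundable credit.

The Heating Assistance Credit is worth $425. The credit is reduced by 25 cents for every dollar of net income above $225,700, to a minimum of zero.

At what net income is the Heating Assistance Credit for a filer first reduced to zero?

$227,400

The credit falls by 25% of each dollar above $225,700, so it reaches zero when the excess is $425 / 25% = $1,700: income = $225,700 + $1,700 = $227,400.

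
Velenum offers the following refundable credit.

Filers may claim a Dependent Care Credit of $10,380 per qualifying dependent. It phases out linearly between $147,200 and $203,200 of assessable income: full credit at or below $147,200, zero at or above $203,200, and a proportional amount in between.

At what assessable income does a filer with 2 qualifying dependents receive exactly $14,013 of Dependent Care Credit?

$165,400

Full credit = 2 × $10,380 = $20,760.
$14,013 is 14,013/20,760 of the full $20,760, so 6,747/20,760 of the $56,000 range has been used: income = $147,200 + $56,000 × 6,747/20,760 = $165,400.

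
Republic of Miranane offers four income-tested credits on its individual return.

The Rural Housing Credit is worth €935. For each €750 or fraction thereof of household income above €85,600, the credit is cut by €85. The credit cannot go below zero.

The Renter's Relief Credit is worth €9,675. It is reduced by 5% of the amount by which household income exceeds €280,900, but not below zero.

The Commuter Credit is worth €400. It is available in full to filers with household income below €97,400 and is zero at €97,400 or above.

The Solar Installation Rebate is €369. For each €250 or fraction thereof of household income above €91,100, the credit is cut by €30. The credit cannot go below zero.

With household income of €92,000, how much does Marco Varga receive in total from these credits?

€10,494

Rural Housing Credit: income exceeds €85,600 by €6,400, which is 9 full-or-partial €750 increments; reduction = 9 × €85 = €765, leaving €170.
Renter's Relief Credit: €92,000 is at or below the €280,900 threshold, so the full €9,675 applies.
Commuter Credit: €92,000 is below the €97,400 cutoff, so the full €400 applies.
Solar Installation Rebate: income exceeds €91,100 by €900, which is 4 full-or-partial €250 increments; reduction = 4 × €30 = €120, leaving €249.
Total: €170 + €9,675 + €400 + €249 = €10,494.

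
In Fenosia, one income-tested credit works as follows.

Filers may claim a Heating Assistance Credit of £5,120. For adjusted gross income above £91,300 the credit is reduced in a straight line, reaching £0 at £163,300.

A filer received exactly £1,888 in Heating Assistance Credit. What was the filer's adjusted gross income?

£136,750

£1,888 is 1,888/5,120 of the full £5,120, so 3,232/5,120 of the £72,000 range has been used: income = £91,300 + £72,000 × 3,232/5,120 = £136,750.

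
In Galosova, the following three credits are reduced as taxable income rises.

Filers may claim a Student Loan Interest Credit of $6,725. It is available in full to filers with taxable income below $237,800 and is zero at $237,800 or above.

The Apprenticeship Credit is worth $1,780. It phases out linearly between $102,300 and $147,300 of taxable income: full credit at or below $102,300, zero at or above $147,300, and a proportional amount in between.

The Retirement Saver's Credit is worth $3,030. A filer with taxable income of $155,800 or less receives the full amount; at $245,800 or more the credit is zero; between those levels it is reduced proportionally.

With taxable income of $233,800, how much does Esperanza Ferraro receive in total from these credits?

$7,129

Student Loan Interest Credit: $233,800 is below the $237,800 cutoff, so the full $6,725 applies.
Apprenticeship Credit: $233,800 is at or above $147,300, so the credit is $0.
Retirement Saver's Credit: $233,800 is $78,000 into a $90,000 phase-out range, leaving 12,000/90,000 of the credit: $3,030 × 12,000/90,000 = $404.
Total: $6,725 + $0 + $404 = $7,129.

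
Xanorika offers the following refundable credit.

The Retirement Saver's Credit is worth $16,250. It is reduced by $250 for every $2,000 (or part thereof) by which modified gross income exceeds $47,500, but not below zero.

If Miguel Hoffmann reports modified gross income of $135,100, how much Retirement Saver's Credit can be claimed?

Retirement Saver's Credit: income exceeds $47,500 by $87,600, which is 44 full-or-partial $2,000 increments; reduction = 44 × $250 = $11,000, leaving $5,250.

$5,250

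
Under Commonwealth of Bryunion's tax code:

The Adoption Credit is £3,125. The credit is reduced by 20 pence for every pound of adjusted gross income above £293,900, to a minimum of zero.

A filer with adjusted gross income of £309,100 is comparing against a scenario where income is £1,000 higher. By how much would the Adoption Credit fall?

At £309,100 — 20% of the £15,200 excess over £293,900 is £3,040; credit = £3,125 − £3,040 = £85.
At £310,100 — 20% of the £16,200 excess over £293,900 is £3,240 ≥ base, so the credit is £0.
Lost: £85 − £0 = £85.

£85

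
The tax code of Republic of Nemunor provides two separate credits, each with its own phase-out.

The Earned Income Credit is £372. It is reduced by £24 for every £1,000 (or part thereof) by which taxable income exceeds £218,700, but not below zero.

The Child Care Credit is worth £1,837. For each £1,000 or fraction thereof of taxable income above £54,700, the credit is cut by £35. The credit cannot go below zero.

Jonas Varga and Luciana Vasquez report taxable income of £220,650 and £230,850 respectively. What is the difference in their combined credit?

£264

Jonas (£220,650): Earned Income Credit: income exceeds £218,700 by £1,950, which is 2 full-or-partial £1,000 increments; reduction = 2 × £24 = £48, leaving £324. Child Care Credit: income exceeds £54,700 by £165,950 → 166 increments × £35 = £5,810 ≥ base, so the credit is £0. total £324 + £0 = £324
Luciana (£230,850): Earned Income Credit: income exceeds £218,700 by £12,150, which is 13 full-or-partial £1,000 increments; reduction = 13 × £24 = £312, leaving £60. Child Care Credit: income exceeds £54,700 by £176,150 → 177 increments × £35 = £6,195 ≥ base, so the credit is £0. total £60 + £0 = £60
Difference: |£324 − £60| = £264.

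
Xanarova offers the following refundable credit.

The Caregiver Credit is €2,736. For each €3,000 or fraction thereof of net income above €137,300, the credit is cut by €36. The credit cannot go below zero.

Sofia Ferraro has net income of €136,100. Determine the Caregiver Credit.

Caregiver Credit: €136,100 is at or below the €137,300 threshold, so the full €2,736 applies.

€2,736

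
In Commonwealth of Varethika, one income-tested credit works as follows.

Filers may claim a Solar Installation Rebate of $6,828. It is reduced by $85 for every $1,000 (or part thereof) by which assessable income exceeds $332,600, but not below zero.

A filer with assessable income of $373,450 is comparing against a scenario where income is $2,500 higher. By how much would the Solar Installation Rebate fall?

$255

At $373,450 — income exceeds $332,600 by $40,850, which is 41 full-or-partial $1,000 increments; reduction = 41 × $85 = $3,485, leaving $3,343.
At $375,950 — income exceeds $332,600 by $43,350, which is 44 full-or-partial $1,000 increments; reduction = 44 × $85 = $3,740, leaving $3,088.
Lost: $3,343 − $3,088 = $255.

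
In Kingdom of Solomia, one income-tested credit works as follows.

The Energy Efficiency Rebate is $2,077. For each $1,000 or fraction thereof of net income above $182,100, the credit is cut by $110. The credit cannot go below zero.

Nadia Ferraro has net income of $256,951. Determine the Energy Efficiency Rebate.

$0

Energy Efficiency Rebate: income exceeds $182,100 by $74,851 → 75 increments × $110 = $8,250 ≥ base, so the credit is $0.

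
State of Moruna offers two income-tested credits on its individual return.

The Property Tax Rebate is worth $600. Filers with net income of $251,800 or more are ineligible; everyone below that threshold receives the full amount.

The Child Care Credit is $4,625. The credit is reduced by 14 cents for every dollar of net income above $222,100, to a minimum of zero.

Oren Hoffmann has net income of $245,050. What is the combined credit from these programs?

$2,012

Property Tax Rebate: $245,050 is below the $251,800 cutoff, so the full $600 applies.
Child Care Credit: 14% of the $22,950 excess over $222,100 is $3,213; credit = $4,625 − $3,213 = $1,412.
Total: $600 + $1,412 = $2,012.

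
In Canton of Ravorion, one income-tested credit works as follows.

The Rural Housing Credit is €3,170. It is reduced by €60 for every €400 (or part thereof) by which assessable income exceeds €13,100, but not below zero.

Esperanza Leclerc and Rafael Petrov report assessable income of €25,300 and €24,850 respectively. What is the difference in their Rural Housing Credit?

€60

Esperanza (€25,300): Rural Housing Credit: income exceeds €13,100 by €12,200, which is 31 full-or-partial €400 increments; reduction = 31 × €60 = €1,860, leaving €1,310.
Rafael (€24,850): Rural Housing Credit: income exceeds €13,100 by €11,750, which is 30 full-or-partial €400 increments; reduction = 30 × €60 = €1,800, leaving €1,370.
Difference: |€1,310 − €1,370| = €60.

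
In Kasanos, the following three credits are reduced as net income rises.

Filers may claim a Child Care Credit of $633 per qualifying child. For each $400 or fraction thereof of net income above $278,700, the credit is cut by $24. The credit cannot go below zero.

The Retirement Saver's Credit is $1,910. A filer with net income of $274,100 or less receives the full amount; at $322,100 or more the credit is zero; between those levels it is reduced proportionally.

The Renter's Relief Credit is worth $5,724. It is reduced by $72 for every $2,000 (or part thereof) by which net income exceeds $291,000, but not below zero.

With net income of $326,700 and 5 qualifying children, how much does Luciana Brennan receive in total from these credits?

Child Care Credit: base = 5 × $633 = $3,165. income exceeds $278,700 by $48,000, which is 120 full-or-partial $400 increments; reduction = 120 × $24 = $2,880, leaving $285.
Retirement Saver's Credit: $326,700 is at or above $322,100, so the credit is $0.
Renter's Relief Credit: income exceeds $291,000 by $35,700, which is 18 full-or-partial $2,000 increments; reduction = 18 × $72 = $1,296, leaving $4,428.
Total: $285 + $0 + $4,428 = $4,713.

$4,713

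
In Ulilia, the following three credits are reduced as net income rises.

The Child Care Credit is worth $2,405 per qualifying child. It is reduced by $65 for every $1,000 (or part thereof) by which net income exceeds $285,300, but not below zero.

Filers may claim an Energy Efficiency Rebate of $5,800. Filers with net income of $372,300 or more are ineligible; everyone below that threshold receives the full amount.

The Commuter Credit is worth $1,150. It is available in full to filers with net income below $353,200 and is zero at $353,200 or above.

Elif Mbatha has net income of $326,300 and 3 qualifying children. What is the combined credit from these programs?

$11,500

Child Care Credit: base = 3 × $2,405 = $7,215. income exceeds $285,300 by $41,000, which is 41 full-or-partial $1,000 increments; reduction = 41 × $65 = $2,665, leaving $4,550.
Energy Efficiency Rebate: $326,300 is below the $372,300 cutoff, so the full $5,800 applies.
Commuter Credit: $326,300 is below the $353,200 cutoff, so the full $1,150 applies.
Total: $4,550 + $5,800 + $1,150 = $11,500.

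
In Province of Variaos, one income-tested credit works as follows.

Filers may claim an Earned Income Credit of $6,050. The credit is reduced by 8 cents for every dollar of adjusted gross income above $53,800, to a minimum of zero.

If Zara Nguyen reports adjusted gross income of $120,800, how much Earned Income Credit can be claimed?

$690

Earned Income Credit: 8% of the $67,000 excess over $53,800 is $5,360; credit = $6,050 − $5,360 = $690.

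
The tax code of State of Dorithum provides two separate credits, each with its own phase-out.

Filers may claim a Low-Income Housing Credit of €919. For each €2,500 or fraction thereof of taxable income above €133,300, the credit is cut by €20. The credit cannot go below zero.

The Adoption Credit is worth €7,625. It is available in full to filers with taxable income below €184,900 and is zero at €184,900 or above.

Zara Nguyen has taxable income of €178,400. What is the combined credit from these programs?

€8,164

Low-Income Housing Credit: income exceeds €133,300 by €45,100, which is 19 full-or-partial €2,500 increments; reduction = 19 × €20 = €380, leaving €539.
Adoption Credit: €178,400 is below the €184,900 cutoff, so the full €7,625 applies.
Total: €539 + €7,625 = €8,164.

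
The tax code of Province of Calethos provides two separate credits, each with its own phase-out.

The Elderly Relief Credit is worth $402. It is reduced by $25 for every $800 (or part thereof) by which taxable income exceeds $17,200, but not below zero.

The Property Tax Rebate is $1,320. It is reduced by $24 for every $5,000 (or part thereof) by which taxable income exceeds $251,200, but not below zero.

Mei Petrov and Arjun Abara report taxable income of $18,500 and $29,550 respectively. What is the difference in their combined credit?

$350

Mei ($18,500): Elderly Relief Credit: income exceeds $17,200 by $1,300, which is 2 full-or-partial $800 increments; reduction = 2 × $25 = $50, leaving $352. Property Tax Rebate: $18,500 is at or below the $251,200 threshold, so the full $1,320 applies. total $352 + $1,320 = $1,672
Arjun ($29,550): Elderly Relief Credit: income exceeds $17,200 by $12,350, which is 16 full-or-partial $800 increments; reduction = 16 × $25 = $400, leaving $2. Property Tax Rebate: $29,550 is at or below the $251,200 threshold, so the full $1,320 applies. total $2 + $1,320 = $1,322
Difference: |$1,672 − $1,322| = $350.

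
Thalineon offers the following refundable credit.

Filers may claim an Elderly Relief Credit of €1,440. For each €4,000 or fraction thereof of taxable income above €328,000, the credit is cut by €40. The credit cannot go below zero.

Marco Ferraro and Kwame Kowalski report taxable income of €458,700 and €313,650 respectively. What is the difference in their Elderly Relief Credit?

€1,320

Marco (€458,700): Elderly Relief Credit: income exceeds €328,000 by €130,700, which is 33 full-or-partial €4,000 increments; reduction = 33 × €40 = €1,320, leaving €120.
Kwame (€313,650): Elderly Relief Credit: €313,650 is at or below the €328,000 threshold, so the full €1,440 applies.
Difference: |€120 − €1,440| = €1,320.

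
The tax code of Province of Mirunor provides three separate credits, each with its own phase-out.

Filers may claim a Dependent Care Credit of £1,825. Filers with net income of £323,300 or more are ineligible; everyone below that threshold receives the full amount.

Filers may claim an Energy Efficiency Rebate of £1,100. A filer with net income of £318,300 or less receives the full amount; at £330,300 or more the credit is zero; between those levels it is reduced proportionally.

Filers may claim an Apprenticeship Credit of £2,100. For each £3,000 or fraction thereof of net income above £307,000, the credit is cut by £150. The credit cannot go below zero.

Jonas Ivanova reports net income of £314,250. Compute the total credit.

Dependent Care Credit: £314,250 is below the £323,300 cutoff, so the full £1,825 applies.
Energy Efficiency Rebate: £314,250 is at or below the £318,300 threshold, so the full £1,100 applies.
Apprenticeship Credit: income exceeds £307,000 by £7,250, which is 3 full-or-partial £3,000 increments; reduction = 3 × £150 = £450, leaving £1,650.
Total: £1,825 + £1,100 + £1,650 = £4,575.

£4,575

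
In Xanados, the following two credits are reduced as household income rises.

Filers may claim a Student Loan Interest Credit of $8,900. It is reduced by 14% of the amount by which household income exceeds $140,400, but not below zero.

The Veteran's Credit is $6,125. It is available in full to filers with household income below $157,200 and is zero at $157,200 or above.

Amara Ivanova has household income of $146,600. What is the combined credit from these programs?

$14,157

Student Loan Interest Credit: 14% of the $6,200 excess over $140,400 is $868; credit = $8,900 − $868 = $8,032.
Veteran's Credit: $146,600 is below the $157,200 cutoff, so the full $6,125 applies.
Total: $8,032 + $6,125 = $14,157.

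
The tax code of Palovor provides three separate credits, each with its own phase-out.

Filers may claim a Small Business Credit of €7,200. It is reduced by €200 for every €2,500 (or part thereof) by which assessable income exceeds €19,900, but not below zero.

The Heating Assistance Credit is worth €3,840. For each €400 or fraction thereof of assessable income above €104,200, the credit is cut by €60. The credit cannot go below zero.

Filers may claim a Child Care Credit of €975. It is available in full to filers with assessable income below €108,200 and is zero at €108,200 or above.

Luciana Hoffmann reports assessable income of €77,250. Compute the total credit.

€7,415

Small Business Credit: income exceeds €19,900 by €57,350, which is 23 full-or-partial €2,500 increments; reduction = 23 × €200 = €4,600, leaving €2,600.
Heating Assistance Credit: €77,250 is at or below the €104,200 threshold, so the full €3,840 applies.
Child Care Credit: €77,250 is below the €108,200 cutoff, so the full €975 applies.
Total: €2,600 + €3,840 + €975 = €7,415.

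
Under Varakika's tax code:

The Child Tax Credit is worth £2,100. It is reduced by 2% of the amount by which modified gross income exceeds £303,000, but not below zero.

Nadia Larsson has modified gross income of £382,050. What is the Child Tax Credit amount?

Child Tax Credit: 2% of the £79,050 excess over £303,000 is £1,581; credit = £2,100 − £1,581 = £519.

£519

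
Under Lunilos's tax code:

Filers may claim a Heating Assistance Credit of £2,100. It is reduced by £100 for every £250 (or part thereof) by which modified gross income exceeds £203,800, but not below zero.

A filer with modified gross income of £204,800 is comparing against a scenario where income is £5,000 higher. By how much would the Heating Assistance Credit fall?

£1,700

At £204,800 — income exceeds £203,800 by £1,000, which is 4 full-or-partial £250 increments; reduction = 4 × £100 = £400, leaving £1,700.
At £209,800 — income exceeds £203,800 by £6,000 → 24 increments × £100 = £2,400 ≥ base, so the credit is £0.
Lost: £1,700 − £0 = £1,700.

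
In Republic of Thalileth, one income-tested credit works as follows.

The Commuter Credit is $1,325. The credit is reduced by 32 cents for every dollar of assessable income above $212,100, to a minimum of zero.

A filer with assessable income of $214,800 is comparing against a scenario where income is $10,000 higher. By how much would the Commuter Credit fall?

At $214,800 — 32% of the $2,700 excess over $212,100 is $864; credit = $1,325 − $864 = $461.
At $224,800 — 32% of the $12,700 excess over $212,100 is $4,064 ≥ base, so the credit is $0.
Lost: $461 − $0 = $461.

$461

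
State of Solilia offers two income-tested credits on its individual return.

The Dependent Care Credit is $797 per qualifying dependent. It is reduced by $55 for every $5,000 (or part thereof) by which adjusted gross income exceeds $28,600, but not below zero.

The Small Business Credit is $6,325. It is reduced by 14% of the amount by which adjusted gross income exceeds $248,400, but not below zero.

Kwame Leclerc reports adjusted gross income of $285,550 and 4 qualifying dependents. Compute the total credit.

$1,452

Dependent Care Credit: base = 4 × $797 = $3,188. income exceeds $28,600 by $256,950, which is 52 full-or-partial $5,000 increments; reduction = 52 × $55 = $2,860, leaving $328.
Small Business Credit: 14% of the $37,150 excess over $248,400 is $5,201; credit = $6,325 − $5,201 = $1,124.
Total: $328 + $1,124 = $1,452.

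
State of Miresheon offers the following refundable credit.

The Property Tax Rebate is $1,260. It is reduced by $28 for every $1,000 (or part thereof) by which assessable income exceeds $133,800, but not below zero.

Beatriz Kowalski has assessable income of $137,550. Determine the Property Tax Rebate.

Property Tax Rebate: income exceeds $133,800 by $3,750, which is 4 full-or-partial $1,000 increments; reduction = 4 × $28 = $112, leaving $1,148.

$1,148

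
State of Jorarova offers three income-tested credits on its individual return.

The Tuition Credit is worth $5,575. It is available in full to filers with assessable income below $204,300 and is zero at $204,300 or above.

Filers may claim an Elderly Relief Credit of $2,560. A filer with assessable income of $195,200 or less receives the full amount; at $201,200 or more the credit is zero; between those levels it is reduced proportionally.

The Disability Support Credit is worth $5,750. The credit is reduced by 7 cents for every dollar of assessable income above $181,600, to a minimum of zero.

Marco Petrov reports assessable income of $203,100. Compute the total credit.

$9,820

Tuition Credit: $203,100 is below the $204,300 cutoff, so the full $5,575 applies.
Elderly Relief Credit: $203,100 is at or above $201,200, so the credit is $0.
Disability Support Credit: 7% of the $21,500 excess over $181,600 is $1,505; credit = $5,750 − $1,505 = $4,245.
Total: $5,575 + $0 + $4,245 = $9,820.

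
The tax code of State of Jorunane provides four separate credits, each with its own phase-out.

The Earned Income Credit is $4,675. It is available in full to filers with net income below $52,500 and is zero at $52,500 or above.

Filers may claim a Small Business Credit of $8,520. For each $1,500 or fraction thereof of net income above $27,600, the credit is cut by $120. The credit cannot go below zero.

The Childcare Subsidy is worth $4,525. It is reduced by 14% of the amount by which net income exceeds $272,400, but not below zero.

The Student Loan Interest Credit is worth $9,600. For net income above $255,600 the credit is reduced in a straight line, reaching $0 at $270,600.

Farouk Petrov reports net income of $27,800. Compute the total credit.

Earned Income Credit: $27,800 is below the $52,500 cutoff, so the full $4,675 applies.
Small Business Credit: income exceeds $27,600 by $200, which is 1 full-or-partial $1,500 increment; reduction = 1 × $120 = $120, leaving $8,400.
Childcare Subsidy: $27,800 is at or below the $272,400 threshold, so the full $4,525 applies.
Student Loan Interest Credit: $27,800 is at or below the $255,600 threshold, so the full $9,600 applies.
Total: $4,675 + $8,400 + $4,525 + $9,600 = $27,200.

$27,200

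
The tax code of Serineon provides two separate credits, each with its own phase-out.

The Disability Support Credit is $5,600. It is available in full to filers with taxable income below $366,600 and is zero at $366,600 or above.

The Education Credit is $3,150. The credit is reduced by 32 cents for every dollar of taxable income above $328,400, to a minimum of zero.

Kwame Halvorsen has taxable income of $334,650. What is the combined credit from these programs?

Disability Support Credit: $334,650 is below the $366,600 cutoff, so the full $5,600 applies.
Education Credit: 32% of the $6,250 excess over $328,400 is $2,000; credit = $3,150 − $2,000 = $1,150.
Total: $5,600 + $1,150 = $6,750.

$6,750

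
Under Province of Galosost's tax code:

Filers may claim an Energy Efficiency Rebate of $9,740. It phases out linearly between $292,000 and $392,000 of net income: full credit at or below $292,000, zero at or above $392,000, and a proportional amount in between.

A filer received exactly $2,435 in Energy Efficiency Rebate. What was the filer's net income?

$367,000

$2,435 is 2,435/9,740 of the full $9,740, so 7,305/9,740 of the $100,000 range has been used: income = $292,000 + $100,000 × 7,305/9,740 = $367,000.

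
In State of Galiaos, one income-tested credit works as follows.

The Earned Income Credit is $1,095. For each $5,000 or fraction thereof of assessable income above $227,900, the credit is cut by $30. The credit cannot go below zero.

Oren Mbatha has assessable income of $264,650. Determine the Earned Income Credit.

Earned Income Credit: income exceeds $227,900 by $36,750, which is 8 full-or-partial $5,000 increments; reduction = 8 × $30 = $240, leaving $855.

$855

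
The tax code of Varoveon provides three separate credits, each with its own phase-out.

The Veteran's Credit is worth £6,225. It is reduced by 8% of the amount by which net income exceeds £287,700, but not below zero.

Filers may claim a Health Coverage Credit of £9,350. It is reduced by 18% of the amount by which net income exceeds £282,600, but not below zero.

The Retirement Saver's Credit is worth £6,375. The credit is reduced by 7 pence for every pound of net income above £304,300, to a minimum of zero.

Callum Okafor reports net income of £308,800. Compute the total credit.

Veteran's Credit: 8% of the £21,100 excess over £287,700 is £1,688; credit = £6,225 − £1,688 = £4,537.
Health Coverage Credit: 18% of the £26,200 excess over £282,600 is £4,716; credit = £9,350 − £4,716 = £4,634.
Retirement Saver's Credit: 7% of the £4,500 excess over £304,300 is £315; credit = £6,375 − £315 = £6,060.
Total: £4,537 + £4,634 + £6,060 = £15,231.

£15,231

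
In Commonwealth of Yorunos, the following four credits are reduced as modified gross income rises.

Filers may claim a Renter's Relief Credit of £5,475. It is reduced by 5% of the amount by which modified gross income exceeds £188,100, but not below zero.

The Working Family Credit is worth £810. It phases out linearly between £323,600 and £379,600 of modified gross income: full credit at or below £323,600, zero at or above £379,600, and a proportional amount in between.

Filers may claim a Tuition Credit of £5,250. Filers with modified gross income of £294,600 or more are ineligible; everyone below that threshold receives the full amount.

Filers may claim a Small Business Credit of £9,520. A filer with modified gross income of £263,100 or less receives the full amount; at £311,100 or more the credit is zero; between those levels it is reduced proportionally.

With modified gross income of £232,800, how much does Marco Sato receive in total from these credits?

£18,820

Renter's Relief Credit: 5% of the £44,700 excess over £188,100 is £2,235; credit = £5,475 − £2,235 = £3,240.
Working Family Credit: £232,800 is at or below the £323,600 threshold, so the full £810 applies.
Tuition Credit: £232,800 is below the £294,600 cutoff, so the full £5,250 applies.
Small Business Credit: £232,800 is at or below the £263,100 threshold, so the full £9,520 applies.
Total: £3,240 + £810 + £5,250 + £9,520 = £18,820.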